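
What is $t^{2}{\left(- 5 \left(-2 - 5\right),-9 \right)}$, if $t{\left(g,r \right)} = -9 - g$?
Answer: $1936$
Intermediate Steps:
$t^{2}{\left(- 5 \left(-2 - 5\right),-9 \right)} = \left(-9 - - 5 \left(-2 - 5\right)\right)^{2} = \left(-9 - \left(-5\right) \left(-7\right)\right)^{2} = \left(-9 - 35\right)^{2} = \left(-44\right)^{2} = 1936$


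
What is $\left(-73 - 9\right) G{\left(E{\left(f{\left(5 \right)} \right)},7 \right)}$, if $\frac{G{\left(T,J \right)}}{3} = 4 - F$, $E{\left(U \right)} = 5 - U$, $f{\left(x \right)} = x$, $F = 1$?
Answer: $-738$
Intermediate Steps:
$G{\left(T,J \right)} = 9$ ($G{\left(T,J \right)} = 3 \left(4 - 1\right) = 3 \cdot 3 = 9$)
$\left(-73 - 9\right) G{\left(E{\left(f{\left(5 \right)} \right)},7 \right)} = \left(-73 - 9\right) 9 = \left(-82\right) 9 = -738$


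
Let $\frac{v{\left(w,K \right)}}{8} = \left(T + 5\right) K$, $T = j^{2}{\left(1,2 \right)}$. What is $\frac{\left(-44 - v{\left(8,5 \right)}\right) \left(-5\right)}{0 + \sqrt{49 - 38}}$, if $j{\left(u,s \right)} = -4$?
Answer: $\frac{4420 \sqrt{11}}{11} \approx 1332.7$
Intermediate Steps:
$T = 16$ ($T = \left(-4\right)^{2} = 16$)
$v{\left(w,K \right)} = 168 K$ ($v{\left(w,K \right)} = 8 \left(16 + 5\right) K = 8 \cdot 21 K = 168 K$)
$\frac{\left(-44 - v{\left(8,5 \right)}\right) \left(-5\right)}{0 + \sqrt{49 - 38}} = \frac{\left(-44 - 168 \cdot 5\right) \left(-5\right)}{0 + \sqrt{49 - 38}} = \frac{\left(-44 - 840\right) \left(-5\right)}{0 + \sqrt{11}} = \frac{\left(-44 - 840\right) \left(-5\right)}{\sqrt{11}} = \left(-884\right) \left(-5\right) \frac{\sqrt{11}}{11} = 4420 \frac{\sqrt{11}}{11} = \frac{4420 \sqrt{11}}{11}$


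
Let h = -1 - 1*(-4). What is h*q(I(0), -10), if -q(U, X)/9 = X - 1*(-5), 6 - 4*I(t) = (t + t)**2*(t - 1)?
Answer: 135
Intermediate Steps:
I(t) = 3/2 - t**2*(-1 + t) (I(t) = 3/2 - (t + t)**2*(t - 1)/4 = 3/2 - (2*t)**2*(-1 + t)/4 = 3/2 - 4*t**2*(-1 + t)/4 = 3/2 - t**2*(-1 + t))
q(U, X) = -45 - 9*X (q(U, X) = -9*(X - 1*(-5)) = -9*(X + 5) = -9*(5 + X) = -45 - 9*X)
h = 3 (h = -1 + 4 = 3)
h*q(I(0), -10) = 3*(-45 - 9*(-10)) = 3*(-45 + 90) = 3*45 = 135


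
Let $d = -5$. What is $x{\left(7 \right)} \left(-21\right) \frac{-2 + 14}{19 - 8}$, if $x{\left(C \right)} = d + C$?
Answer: $- \frac{504}{11} \approx -45.818$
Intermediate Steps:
$x{\left(C \right)} = -5 + C$
$x{\left(7 \right)} \left(-21\right) \frac{-2 + 14}{19 - 8} = \left(-5 + 7\right) \left(-21\right) \frac{-2 + 14}{19 - 8} = 2 \left(-21\right) \frac{12}{11} = - 42 \cdot 12 \cdot \frac{1}{11} = \left(-42\right) \frac{12}{11} = - \frac{504}{11}$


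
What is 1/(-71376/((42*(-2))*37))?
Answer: 259/5948 ≈ 0.043544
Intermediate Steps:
1/(-71376/((42*(-2))*37)) = 1/(-71376/((-84*37))) = 1/(-71376/(-3108)) = 1/(-71376*(-1/3108)) = 1/(5948/259) = 259/5948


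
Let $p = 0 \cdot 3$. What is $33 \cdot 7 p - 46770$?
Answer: $-46770$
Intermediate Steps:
$p = 0$
$33 \cdot 7 p - 46770 = 33 \cdot 7 \cdot 0 - 46770 = 231 \cdot 0 - 46770 = 0 - 46770 = -46770$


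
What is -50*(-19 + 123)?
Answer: -5200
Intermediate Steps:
-50*(-19 + 123) = -50*104 = -5200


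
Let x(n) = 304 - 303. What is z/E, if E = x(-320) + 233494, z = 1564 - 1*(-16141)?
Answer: 3541/46699 ≈ 0.075826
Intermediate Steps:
z = 17705 (z = 1564 + 16141 = 17705)
x(n) = 1
E = 233495 (E = 1 + 233494 = 233495)
z/E = 17705/233495 = 17705*(1/233495) = 3541/46699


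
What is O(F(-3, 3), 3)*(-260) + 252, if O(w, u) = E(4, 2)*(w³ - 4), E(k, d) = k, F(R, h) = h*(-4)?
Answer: 1801532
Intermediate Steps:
F(R, h) = -4*h
O(w, u) = -16 + 4*w³ (O(w, u) = 4*(w³ - 4) = 4*(-4 + w³) = -16 + 4*w³)
O(F(-3, 3), 3)*(-260) + 252 = (-16 + 4*(-4*3)³)*(-260) + 252 = (-16 + 4*(-12)³)*(-260) + 252 = (-16 + 4*(-1728))*(-260) + 252 = (-16 - 6912)*(-260) + 252 = -6928*(-260) + 252 = 1801280 + 252 = 1801532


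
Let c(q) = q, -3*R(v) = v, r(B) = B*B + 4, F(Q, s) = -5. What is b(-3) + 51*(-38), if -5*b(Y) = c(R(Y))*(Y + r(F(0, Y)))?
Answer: -9716/5 ≈ -1943.2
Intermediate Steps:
r(B) = 4 + B² (r(B) = B² + 4 = 4 + B²)
R(v) = -v/3
b(Y) = Y*(29 + Y)/15 (b(Y) = -(-Y/3)*(Y + (4 + (-5)²))/5 = -(-Y/3)*(Y + (4 + 25))/5 = -(-Y/3)*(Y + 29)/5 = -(-Y/3)*(29 + Y)/5 = -(-1)*Y*(29 + Y)/15 = Y*(29 + Y)/15)
b(-3) + 51*(-38) = (1/15)*(-3)*(29 - 3) + 51*(-38) = (1/15)*(-3)*26 - 1938 = -26/5 - 1938 = -9716/5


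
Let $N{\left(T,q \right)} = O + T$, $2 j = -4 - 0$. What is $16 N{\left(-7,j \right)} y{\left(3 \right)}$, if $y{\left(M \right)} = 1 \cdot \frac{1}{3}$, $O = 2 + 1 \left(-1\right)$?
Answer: $-32$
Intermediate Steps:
$O = 1$ ($O = 2 - 1 = 1$)
$y{\left(M \right)} = \frac{1}{3}$ ($y{\left(M \right)} = 1 \cdot \frac{1}{3} = \frac{1}{3}$)
$j = -2$ ($j = \frac{-4 - 0}{2} = \frac{-4 + 0}{2} = \frac{1}{2} \left(-4\right) = -2$)
$N{\left(T,q \right)} = 1 + T$
$16 N{\left(-7,j \right)} y{\left(3 \right)} = 16 \left(1 - 7\right) \frac{1}{3} = 16 \left(\left(-6\right) \frac{1}{3}\right) = 16 \left(-2\right) = -32$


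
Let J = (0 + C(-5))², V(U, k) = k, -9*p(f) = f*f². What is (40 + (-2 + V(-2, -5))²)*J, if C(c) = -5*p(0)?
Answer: 0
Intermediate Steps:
p(f) = -f³/9 (p(f) = -f*f²/9 = -f³/9)
C(c) = 0 (C(c) = -(-5)*0³/9 = -(-5)*0/9 = -5*0 = 0)
J = 0 (J = (0 + 0)² = 0² = 0)
(40 + (-2 + V(-2, -5))²)*J = (40 + (-2 - 5)²)*0 = (40 + (-7)²)*0 = (40 + 49)*0 = 89*0 = 0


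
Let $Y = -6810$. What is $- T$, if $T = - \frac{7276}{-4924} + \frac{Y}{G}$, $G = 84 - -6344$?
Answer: $- \frac{1654711}{3956434} \approx -0.41823$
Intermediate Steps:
$G = 6428$ ($G = 84 + 6344 = 6428$)
$T = \frac{1654711}{3956434}$ ($T = - \frac{7276}{-4924} - \frac{6810}{6428} = \left(-7276\right) \left(- \frac{1}{4924}\right) - \frac{3405}{3214} = \frac{1819}{1231} - \frac{3405}{3214} = \frac{1654711}{3956434} \approx 0.41823$)
$- T = \left(-1\right) \frac{1654711}{3956434} = - \frac{1654711}{3956434}$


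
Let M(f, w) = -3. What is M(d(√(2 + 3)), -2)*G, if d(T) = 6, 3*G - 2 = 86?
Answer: -88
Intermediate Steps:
G = 88/3 (G = ⅔ + (⅓)*86 = ⅔ + 86/3 = 88/3 ≈ 29.333)
M(d(√(2 + 3)), -2)*G = -3*88/3 = -88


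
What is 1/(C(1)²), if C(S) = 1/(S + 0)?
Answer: 1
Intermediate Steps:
C(S) = 1/S
1/(C(1)²) = 1/((1/1)²) = 1/(1²) = 1/1 = 1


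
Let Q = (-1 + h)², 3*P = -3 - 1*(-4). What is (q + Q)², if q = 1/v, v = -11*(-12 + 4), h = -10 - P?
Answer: 10350417169/627264 ≈ 16501.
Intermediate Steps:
P = ⅓ (P = (-3 - 1*(-4))/3 = (-3 + 4)/3 = (⅓)*1 = ⅓ ≈ 0.33333)
h = -31/3 (h = -10 - 1*⅓ = -10 - ⅓ = -31/3 ≈ -10.333)
v = 88 (v = -11*(-8) = 88)
Q = 1156/9 (Q = (-1 - 31/3)² = (-34/3)² = 1156/9 ≈ 128.44)
q = 1/88 ≈ 0.011364
(q + Q)² = (1/88 + 1156/9)² = (101737/792)² = 10350417169/627264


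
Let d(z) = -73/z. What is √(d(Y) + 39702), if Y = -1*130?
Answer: √670973290/130 ≈ 199.26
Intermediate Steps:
Y = -130
√(d(Y) + 39702) = √(-73/(-130) + 39702) = √(-73*(-1/130) + 39702) = √(73/130 + 39702) = √(5161333/130) = √670973290/130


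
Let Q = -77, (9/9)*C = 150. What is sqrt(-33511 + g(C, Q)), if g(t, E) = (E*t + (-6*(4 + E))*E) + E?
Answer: 4*I*sqrt(4929) ≈ 280.83*I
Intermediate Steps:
C = 150
g(t, E) = E + E*t + E*(-24 - 6*E) (g(t, E) = (E*t + (-24 - 6*E)*E) + E = (E*t + E*(-24 - 6*E)) + E = E + E*t + E*(-24 - 6*E))
sqrt(-33511 + g(C, Q)) = sqrt(-33511 - 77*(-23 + 150 - 6*(-77))) = sqrt(-33511 - 77*(-23 + 150 + 462)) = sqrt(-33511 - 77*589) = sqrt(-33511 - 45353) = sqrt(-78864) = 4*I*sqrt(4929)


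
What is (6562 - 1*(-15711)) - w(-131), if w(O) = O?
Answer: 22404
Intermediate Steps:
(6562 - 1*(-15711)) - w(-131) = (6562 - 1*(-15711)) - 1*(-131) = (6562 + 15711) + 131 = 22273 + 131 = 22404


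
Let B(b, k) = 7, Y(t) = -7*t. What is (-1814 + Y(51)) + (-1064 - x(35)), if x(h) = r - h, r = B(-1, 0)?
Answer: -3207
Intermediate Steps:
Y(t) = -7*t
r = 7
x(h) = 7 - h
(-1814 + Y(51)) + (-1064 - x(35)) = (-1814 - 7*51) + (-1064 - (7 - 1*35)) = (-1814 - 357) + (-1064 - (7 - 35)) = -2171 + (-1064 - 1*(-28)) = -2171 + (-1064 + 28) = -2171 - 1036 = -3207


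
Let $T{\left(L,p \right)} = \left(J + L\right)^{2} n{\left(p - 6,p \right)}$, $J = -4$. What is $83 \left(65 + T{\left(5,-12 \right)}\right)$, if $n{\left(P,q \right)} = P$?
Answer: $3901$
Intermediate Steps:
$T{\left(L,p \right)} = \left(-4 + L\right)^{2} \left(-6 + p\right)$ ($T{\left(L,p \right)} = \left(-4 + L\right)^{2} \left(p - 6\right) = \left(-4 + L\right)^{2} \left(-6 + p\right)$)
$83 \left(65 + T{\left(5,-12 \right)}\right) = 83 \left(65 + \left(-4 + 5\right)^{2} \left(-6 - 12\right)\right) = 83 \left(65 + 1^{2} \left(-18\right)\right) = 83 \left(65 + 1 \left(-18\right)\right) = 83 \left(65 - 18\right) = 83 \cdot 47 = 3901$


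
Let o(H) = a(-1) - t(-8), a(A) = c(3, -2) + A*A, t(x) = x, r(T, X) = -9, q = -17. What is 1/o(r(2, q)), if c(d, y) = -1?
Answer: 1/8 ≈ 0.12500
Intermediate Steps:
a(A) = -1 + A**2 (a(A) = -1 + A*A = -1 + A**2)
o(H) = 8 (o(H) = (-1 + (-1)**2) - 1*(-8) = (-1 + 1) + 8 = 0 + 8 = 8)
1/o(r(2, q)) = 1/8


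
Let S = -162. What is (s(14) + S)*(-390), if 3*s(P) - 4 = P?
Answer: 60840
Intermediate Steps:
s(P) = 4/3 + P/3
(s(14) + S)*(-390) = ((4/3 + (1/3)*14) - 162)*(-390) = ((4/3 + 14/3) - 162)*(-390) = (6 - 162)*(-390) = -156*(-390) = 60840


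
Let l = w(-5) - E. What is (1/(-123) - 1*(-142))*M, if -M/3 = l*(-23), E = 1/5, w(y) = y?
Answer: -2088814/41 ≈ -50947.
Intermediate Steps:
E = 1/5 ≈ 0.20000
l = -26/5 (l = -5 - 1*1/5 = -5 - 1/5 = -26/5 ≈ -5.2000)
M = -1794/5 (M = -(-78)*(-23)/5 = -3*598/5 = -1794/5 ≈ -358.80)
(1/(-123) - 1*(-142))*M = (1/(-123) - 1*(-142))*(-1794/5) = (-1/123 + 142)*(-1794/5) = (17465/123)*(-1794/5) = -2088814/41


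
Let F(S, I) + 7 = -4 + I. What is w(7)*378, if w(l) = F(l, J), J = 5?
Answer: -2268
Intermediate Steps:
F(S, I) = -11 + I (F(S, I) = -7 + (-4 + I) = -11 + I)
w(l) = -6 (w(l) = -11 + 5 = -6)
w(7)*378 = -6*378 = -2268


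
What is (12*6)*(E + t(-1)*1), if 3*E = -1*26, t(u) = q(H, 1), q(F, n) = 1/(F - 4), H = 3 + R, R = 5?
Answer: -606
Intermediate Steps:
H = 8 (H = 3 + 5 = 8)
q(F, n) = 1/(-4 + F)
t(u) = 1/4 (t(u) = 1/(-4 + 8) = 1/4)
E = -26/3 (E = (-1*26)/3 = (1/3)*(-26) = -26/3 ≈ -8.6667)
(12*6)*(E + t(-1)*1) = (12*6)*(-26/3 + (1/4)*1) = 72*(-26/3 + 1/4) = 72*(-101/12) = -606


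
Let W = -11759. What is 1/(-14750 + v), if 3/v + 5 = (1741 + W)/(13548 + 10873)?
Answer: -44041/649629171 ≈ -6.7794e-5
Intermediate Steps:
v = -24421/44041 (v = 3/(-5 + (1741 - 11759)/(13548 + 10873)) = 3/(-5 - 10018/24421) = 3/(-132123/24421) = 3*(-24421/132123) = -24421/44041 ≈ -0.55451)
1/(-14750 + v) = 1/(-14750 - 24421/44041) = 1/(-649629171/44041) = -44041/649629171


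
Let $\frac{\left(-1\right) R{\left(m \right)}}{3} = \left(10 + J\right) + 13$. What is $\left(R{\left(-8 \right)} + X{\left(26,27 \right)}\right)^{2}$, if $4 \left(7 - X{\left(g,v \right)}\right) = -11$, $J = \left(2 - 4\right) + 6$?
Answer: $\frac{81225}{16} \approx 5076.6$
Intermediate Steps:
$J = 4$ ($J = -2 + 6 = 4$)
$X{\left(g,v \right)} = \frac{39}{4}$ ($X{\left(g,v \right)} = 7 - - \frac{11}{4} = 7 + \frac{11}{4} = \frac{39}{4}$)
$R{\left(m \right)} = -81$ ($R{\left(m \right)} = - 3 \left(\left(10 + 4\right) + 13\right) = - 3 \left(14 + 13\right) = \left(-3\right) 27 = -81$)
$\left(R{\left(-8 \right)} + X{\left(26,27 \right)}\right)^{2} = \left(-81 + \frac{39}{4}\right)^{2} = \left(- \frac{285}{4}\right)^{2} = \frac{81225}{16}$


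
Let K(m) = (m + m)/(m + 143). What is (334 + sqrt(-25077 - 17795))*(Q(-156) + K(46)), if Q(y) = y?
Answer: -9816928/189 - 58784*I*sqrt(10718)/189 ≈ -51941.0 - 32200.0*I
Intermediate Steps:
K(m) = 2*m/(143 + m) (K(m) = (2*m)/(143 + m) = 2*m/(143 + m))
(334 + sqrt(-25077 - 17795))*(Q(-156) + K(46)) = (334 + sqrt(-25077 - 17795))*(-156 + 2*46/(143 + 46)) = (334 + sqrt(-42872))*(-156 + 2*46/189) = (334 + 2*I*sqrt(10718))*(-156 + 2*46*(1/189)) = (334 + 2*I*sqrt(10718))*(-156 + 92/189) = (334 + 2*I*sqrt(10718))*(-29392/189) = -9816928/189 - 58784*I*sqrt(10718)/189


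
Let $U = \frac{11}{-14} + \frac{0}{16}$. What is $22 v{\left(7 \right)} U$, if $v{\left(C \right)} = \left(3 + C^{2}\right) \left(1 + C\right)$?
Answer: $- \frac{50336}{7} \approx -7190.9$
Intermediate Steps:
$U = - \frac{11}{14}$ ($U = 11 \left(- \frac{1}{14}\right) + 0 \cdot \frac{1}{16} = - \frac{11}{14} + 0 = - \frac{11}{14} \approx -0.78571$)
$v{\left(C \right)} = \left(1 + C\right) \left(3 + C^{2}\right)$
$22 v{\left(7 \right)} U = 22 \left(3 + 7^{2} + 7^{3} + 3 \cdot 7\right) \left(- \frac{11}{14}\right) = 22 \left(3 + 49 + 343 + 21\right) \left(- \frac{11}{14}\right) = 22 \cdot 416 \left(- \frac{11}{14}\right) = 9152 \left(- \frac{11}{14}\right) = - \frac{50336}{7}$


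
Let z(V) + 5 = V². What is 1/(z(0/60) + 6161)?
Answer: 1/6156 ≈ 0.00016244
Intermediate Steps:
z(V) = -5 + V²
1/(z(0/60) + 6161) = 1/((-5 + (0/60)²) + 6161) = 1/((-5 + (0*(1/60))²) + 6161) = 1/((-5 + 0²) + 6161) = 1/((-5 + 0) + 6161) = 1/(-5 + 6161) = 1/6156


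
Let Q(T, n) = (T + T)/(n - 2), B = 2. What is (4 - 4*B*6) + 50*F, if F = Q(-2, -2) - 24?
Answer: -1194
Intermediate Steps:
Q(T, n) = 2*T/(-2 + n) (Q(T, n) = (2*T)/(-2 + n) = 2*T/(-2 + n))
F = -23 (F = 2*(-2)/(-2 - 2) - 24 = 2*(-2)/(-4) - 24 = 2*(-2)*(-1/4) - 24 = 1 - 24 = -23)
(4 - 4*B*6) + 50*F = (4 - 4*2*6) + 50*(-23) = (4 - 8*6) - 1150 = (4 - 48) - 1150 = -44 - 1150 = -1194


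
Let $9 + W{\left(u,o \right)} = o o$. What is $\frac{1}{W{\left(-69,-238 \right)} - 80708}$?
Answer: $- \frac{1}{24073} \approx -4.154 \cdot 10^{-5}$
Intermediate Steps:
$W{\left(u,o \right)} = -9 + o^{2}$ ($W{\left(u,o \right)} = -9 + o o = -9 + o^{2}$)
$\frac{1}{W{\left(-69,-238 \right)} - 80708} = \frac{1}{\left(-9 + \left(-238\right)^{2}\right) - 80708} = \frac{1}{\left(-9 + 56644\right) - 80708} = \frac{1}{56635 - 80708} = \frac{1}{-24073} = - \frac{1}{24073}$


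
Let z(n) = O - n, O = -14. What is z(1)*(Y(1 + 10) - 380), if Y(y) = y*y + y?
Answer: 3720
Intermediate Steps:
Y(y) = y + y² (Y(y) = y² + y = y + y²)
z(n) = -14 - n
z(1)*(Y(1 + 10) - 380) = (-14 - 1*1)*((1 + 10)*(1 + (1 + 10)) - 380) = (-14 - 1)*(11*(1 + 11) - 380) = -15*(11*12 - 380) = -15*(132 - 380) = -15*(-248) = 3720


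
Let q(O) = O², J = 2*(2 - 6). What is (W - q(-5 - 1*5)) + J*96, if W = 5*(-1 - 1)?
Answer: -878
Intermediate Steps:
W = -10 (W = 5*(-2) = -10)
J = -8 (J = 2*(-4) = -8)
(W - q(-5 - 1*5)) + J*96 = (-10 - (-5 - 1*5)²) - 8*96 = (-10 - (-5 - 5)²) - 768 = (-10 - 1*(-10)²) - 768 = (-10 - 1*100) - 768 = (-10 - 100) - 768 = -110 - 768 = -878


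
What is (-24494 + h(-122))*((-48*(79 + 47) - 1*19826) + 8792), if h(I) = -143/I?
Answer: 25521575625/61 ≈ 4.1839e+8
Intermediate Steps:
(-24494 + h(-122))*((-48*(79 + 47) - 1*19826) + 8792) = (-24494 - 143/(-122))*((-48*(79 + 47) - 1*19826) + 8792) = (-24494 - 143*(-1/122))*((-48*126 - 19826) + 8792) = (-24494 + 143/122)*((-6048 - 19826) + 8792) = -2988125*(-25874 + 8792)/122 = -2988125/122*(-17082) = 25521575625/61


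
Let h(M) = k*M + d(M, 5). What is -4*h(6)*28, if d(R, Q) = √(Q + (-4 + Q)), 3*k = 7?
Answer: -1568 - 112*√6 ≈ -1842.3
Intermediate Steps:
k = 7/3 (k = (⅓)*7 = 7/3 ≈ 2.3333)
d(R, Q) = √(-4 + 2*Q)
h(M) = √6 + 7*M/3 (h(M) = 7*M/3 + √(-4 + 2*5) = 7*M/3 + √(-4 + 10) = 7*M/3 + √6 = √6 + 7*M/3)
-4*h(6)*28 = -4*(√6 + (7/3)*6)*28 = -4*(√6 + 14)*28 = -4*(14 + √6)*28 = (-56 - 4*√6)*28 = -1568 - 112*√6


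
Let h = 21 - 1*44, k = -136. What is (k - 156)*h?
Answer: 6716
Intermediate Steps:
h = -23 (h = 21 - 44 = -23)
(k - 156)*h = (-136 - 156)*(-23) = -292*(-23) = 6716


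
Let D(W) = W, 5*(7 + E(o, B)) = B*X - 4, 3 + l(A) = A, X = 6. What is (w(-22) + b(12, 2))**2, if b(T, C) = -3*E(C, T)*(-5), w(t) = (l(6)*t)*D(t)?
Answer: 2405601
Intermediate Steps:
l(A) = -3 + A
E(o, B) = -39/5 + 6*B/5 (E(o, B) = -7 + (B*6 - 4)/5 = -7 + (6*B - 4)/5 = -7 + (-4 + 6*B)/5 = -7 + (-4/5 + 6*B/5) = -39/5 + 6*B/5)
w(t) = 3*t**2 (w(t) = ((-3 + 6)*t)*t = (3*t)*t = 3*t**2)
b(T, C) = -117 + 18*T (b(T, C) = -3*(-39/5 + 6*T/5)*(-5) = (117/5 - 18*T/5)*(-5) = -117 + 18*T)
(w(-22) + b(12, 2))**2 = (3*(-22)**2 + (-117 + 18*12))**2 = (3*484 + (-117 + 216))**2 = (1452 + 99)**2 = 1551**2 = 2405601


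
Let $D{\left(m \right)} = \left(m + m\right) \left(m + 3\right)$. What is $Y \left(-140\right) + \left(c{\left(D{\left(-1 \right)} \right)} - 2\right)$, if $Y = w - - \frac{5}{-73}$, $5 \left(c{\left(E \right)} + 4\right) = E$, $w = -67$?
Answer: $\frac{3424718}{365} \approx 9382.8$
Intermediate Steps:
$D{\left(m \right)} = 2 m \left(3 + m\right)$
$c{\left(E \right)} = -4 + \frac{E}{5}$
$Y = - \frac{4896}{73}$ ($Y = -67 - - \frac{5}{-73} = -67 - \left(-5\right) \left(- \frac{1}{73}\right) = -67 - \frac{5}{73} = - \frac{4896}{73} \approx -67.068$)
$Y \left(-140\right) + \left(c{\left(D{\left(-1 \right)} \right)} - 2\right) = \left(- \frac{4896}{73}\right) \left(-140\right) - \left(6 - \frac{2}{5} \left(-1\right) \left(3 - 1\right)\right) = \frac{685440}{73} - \left(6 - \frac{2}{5} \left(-1\right) 2\right) = \frac{685440}{73} + \left(\left(-4 + \frac{1}{5} \left(-4\right)\right) - 2\right) = \frac{685440}{73} - \frac{34}{5} = \frac{3424718}{365}$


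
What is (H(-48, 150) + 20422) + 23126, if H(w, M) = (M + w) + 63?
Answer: 43713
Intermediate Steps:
H(w, M) = 63 + M + w
(H(-48, 150) + 20422) + 23126 = ((63 + 150 - 48) + 20422) + 23126 = (165 + 20422) + 23126 = 20587 + 23126 = 43713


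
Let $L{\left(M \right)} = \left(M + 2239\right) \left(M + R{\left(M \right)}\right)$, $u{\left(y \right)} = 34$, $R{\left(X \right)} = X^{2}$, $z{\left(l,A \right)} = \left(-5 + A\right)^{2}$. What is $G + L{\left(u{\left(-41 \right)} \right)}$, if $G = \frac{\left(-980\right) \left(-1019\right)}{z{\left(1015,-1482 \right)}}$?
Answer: $\frac{5980925691650}{2211169} \approx 2.7049 \cdot 10^{6}$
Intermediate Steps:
$L{\left(M \right)} = \left(2239 + M\right) \left(M + M^{2}\right)$ ($L{\left(M \right)} = \left(M + 2239\right) \left(M + M^{2}\right) = \left(2239 + M\right) \left(M + M^{2}\right)$)
$G = \frac{998620}{2211169}$ ($G = \frac{\left(-980\right) \left(-1019\right)}{\left(-5 - 1482\right)^{2}} = \frac{998620}{\left(-1487\right)^{2}} = \frac{998620}{2211169} \approx 0.45163$)
$G + L{\left(u{\left(-41 \right)} \right)} = \frac{998620}{2211169} + 34 \left(2239 + 34^{2} + 2240 \cdot 34\right) = \frac{998620}{2211169} + 34 \left(2239 + 1156 + 76160\right) = \frac{998620}{2211169} + 34 \cdot 79555 = \frac{998620}{2211169} + 2704870 = \frac{5980925691650}{2211169}$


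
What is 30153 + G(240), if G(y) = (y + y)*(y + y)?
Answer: 260553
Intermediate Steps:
G(y) = 4*y**2 (G(y) = (2*y)*(2*y) = 4*y**2)
30153 + G(240) = 30153 + 4*240**2 = 30153 + 4*57600 = 30153 + 230400 = 260553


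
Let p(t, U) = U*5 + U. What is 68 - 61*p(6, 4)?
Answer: -1396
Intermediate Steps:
p(t, U) = 6*U (p(t, U) = 5*U + U = 6*U)
68 - 61*p(6, 4) = 68 - 366*4 = 68 - 61*24 = 68 - 1464 = -1396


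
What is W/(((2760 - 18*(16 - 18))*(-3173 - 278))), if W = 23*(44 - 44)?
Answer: 0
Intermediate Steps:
W = 0 (W = 23*0 = 0)
W/(((2760 - 18*(16 - 18))*(-3173 - 278))) = 0/(((2760 - 18*(16 - 18))*(-3173 - 278))) = 0/(((2760 - 18*(-2))*(-3451))) = 0/(((2760 + 36)*(-3451))) = 0/((2796*(-3451))) = 0/(-9648996) = 0*(-1/9648996) = 0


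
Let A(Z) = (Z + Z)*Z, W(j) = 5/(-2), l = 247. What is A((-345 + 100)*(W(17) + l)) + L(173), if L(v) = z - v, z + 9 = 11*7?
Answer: 14353237815/2 ≈ 7.1766e+9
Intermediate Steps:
W(j) = -5/2 (W(j) = 5*(-½) = -5/2)
z = 68 (z = -9 + 11*7 = -9 + 77 = 68)
A(Z) = 2*Z² (A(Z) = (2*Z)*Z = 2*Z²)
L(v) = 68 - v
A((-345 + 100)*(W(17) + l)) + L(173) = 2*((-345 + 100)*(-5/2 + 247))² + (68 - 1*173) = 2*(-245*489/2)² + (68 - 173) = 2*(-119805/2)² - 105 = 2*(14353238025/4) - 105 = 14353238025/2 - 105 = 14353237815/2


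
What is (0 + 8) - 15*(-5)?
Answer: 83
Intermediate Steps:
(0 + 8) - 15*(-5) = 8 + 75 = 83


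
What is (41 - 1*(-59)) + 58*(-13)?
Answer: -654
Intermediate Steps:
(41 - 1*(-59)) + 58*(-13) = (41 + 59) - 754 = 100 - 754 = -654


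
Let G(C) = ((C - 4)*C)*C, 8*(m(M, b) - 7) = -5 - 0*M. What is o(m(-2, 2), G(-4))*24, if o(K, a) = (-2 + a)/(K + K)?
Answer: -4160/17 ≈ -244.71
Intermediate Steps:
m(M, b) = 51/8 (m(M, b) = 7 + (-5 - 0*M)/8 = 7 + (-5 - 1*0)/8 = 7 + (-5 + 0)/8 = 7 + (⅛)*(-5) = 7 - 5/8 = 51/8)
G(C) = C²*(-4 + C) (G(C) = ((-4 + C)*C)*C = (C*(-4 + C))*C = C²*(-4 + C))
o(K, a) = (-2 + a)/(2*K) (o(K, a) = (-2 + a)/((2*K)) = (-2 + a)*(1/(2*K)) = (-2 + a)/(2*K))
o(m(-2, 2), G(-4))*24 = ((-2 + (-4)²*(-4 - 4))/(2*(51/8)))*24 = ((½)*(8/51)*(-2 + 16*(-8)))*24 = ((½)*(8/51)*(-2 - 128))*24 = ((½)*(8/51)*(-130))*24 = -520/51*24 = -4160/17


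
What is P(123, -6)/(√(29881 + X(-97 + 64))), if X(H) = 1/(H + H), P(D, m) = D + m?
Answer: 117*√154770/68005 ≈ 0.67684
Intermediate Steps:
X(H) = 1/(2*H)
P(123, -6)/(√(29881 + X(-97 + 64))) = (123 - 6)/(√(29881 + 1/(2*(-97 + 64)))) = 117/(√(29881 + (½)/(-33))) = 117/(√(29881 + (½)*(-1/33))) = 117/(√(29881 - 1/66)) = 117/(√(1972145/66)) = 117/((29*√154770/66)) = 117*(√154770/68005) = 117*√154770/68005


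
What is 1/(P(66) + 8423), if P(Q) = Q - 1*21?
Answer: 1/8468 ≈ 0.00011809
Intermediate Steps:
P(Q) = -21 + Q (P(Q) = Q - 21 = -21 + Q)
1/(P(66) + 8423) = 1/((-21 + 66) + 8423) = 1/(45 + 8423) = 1/8468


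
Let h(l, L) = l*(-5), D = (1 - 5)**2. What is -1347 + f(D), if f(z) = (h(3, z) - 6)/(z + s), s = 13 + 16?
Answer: -20212/15 ≈ -1347.5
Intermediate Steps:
D = 16 (D = (-4)**2 = 16)
h(l, L) = -5*l
s = 29
f(z) = -21/(29 + z) (f(z) = (-5*3 - 6)/(z + 29) = (-15 - 6)/(29 + z) = -21/(29 + z))
-1347 + f(D) = -1347 - 21/(29 + 16) = -1347 - 21/45 = -1347 - 21*1/45 = -1347 - 7/15 = -20212/15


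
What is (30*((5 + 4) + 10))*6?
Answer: 3420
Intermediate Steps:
(30*((5 + 4) + 10))*6 = (30*(9 + 10))*6 = (30*19)*6 = 570*6 = 3420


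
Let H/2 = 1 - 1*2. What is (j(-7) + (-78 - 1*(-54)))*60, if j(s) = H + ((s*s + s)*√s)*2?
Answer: -1560 + 5040*I*√7 ≈ -1560.0 + 13335.0*I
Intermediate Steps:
H = -2 (H = 2*(1 - 1*2) = 2*(1 - 2) = 2*(-1) = -2)
j(s) = -2 + 2*√s*(s + s²) (j(s) = -2 + ((s*s + s)*√s)*2 = -2 + ((s² + s)*√s)*2 = -2 + ((s + s²)*√s)*2 = -2 + (√s*(s + s²))*2 = -2 + 2*√s*(s + s²))
(j(-7) + (-78 - 1*(-54)))*60 = ((-2 + 2*(-7)^(3/2) + 2*(-7)^(5/2)) + (-78 - 1*(-54)))*60 = ((-2 + 2*(-7*I*√7) + 2*(49*I*√7)) + (-78 + 54))*60 = ((-2 - 14*I*√7 + 98*I*√7) - 24)*60 = ((-2 + 84*I*√7) - 24)*60 = (-26 + 84*I*√7)*60 = -1560 + 5040*I*√7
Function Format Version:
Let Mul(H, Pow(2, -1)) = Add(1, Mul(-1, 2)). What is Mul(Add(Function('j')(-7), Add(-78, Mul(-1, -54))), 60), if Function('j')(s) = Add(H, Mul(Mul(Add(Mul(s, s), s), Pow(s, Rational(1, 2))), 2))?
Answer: Add(-1560, Mul(5040, I, Pow(7, Rational(1, 2)))) ≈ Add(-1560.0, Mul(13335., I))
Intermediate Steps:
H = -2 (H = Mul(2, Add(1, Mul(-1, 2))) = Mul(2, Add(1, -2)) = Mul(2, -1) = -2)
Function('j')(s) = Add(-2, Mul(2, Pow(s, Rational(1, 2)), Add(s, Pow(s, 2)))) (Function('j')(s) = Add(-2, Mul(Mul(Add(Mul(s, s), s), Pow(s, Rational(1, 2))), 2)) = Add(-2, Mul(Mul(Add(Pow(s, 2), s), Pow(s, Rational(1, 2))), 2)) = Add(-2, Mul(Mul(Add(s, Pow(s, 2)), Pow(s, Rational(1, 2))), 2)) = Add(-2, Mul(Mul(Pow(s, Rational(1, 2)), Add(s, Pow(s, 2))), 2)) = Add(-2, Mul(2, Pow(s, Rational(1, 2)), Add(s, Pow(s, 2)))))
Mul(Add(Function('j')(-7), Add(-78, Mul(-1, -54))), 60) = Mul(Add(Add(-2, Mul(2, Pow(-7, Rational(3, 2))), Mul(2, Pow(-7, Rational(5, 2)))), Add(-78, Mul(-1, -54))), 60) = Mul(Add(Add(-2, Mul(2, Mul(-7, I, Pow(7, Rational(1, 2)))), Mul(2, Mul(49, I, Pow(7, Rational(1, 2))))), Add(-78, 54)), 60) = Mul(Add(Add(-2, Mul(-14, I, Pow(7, Rational(1, 2))), Mul(98, I, Pow(7, Rational(1, 2)))), -24), 60) = Mul(Add(Add(-2, Mul(84, I, Pow(7, Rational(1, 2)))), -24), 60) = Mul(Add(-26, Mul(84, I, Pow(7, Rational(1, 2)))), 60) = Add(-1560, Mul(5040, I, Pow(7, Rational(1, 2))))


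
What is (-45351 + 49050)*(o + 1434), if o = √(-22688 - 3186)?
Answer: 5304366 + 3699*I*√25874 ≈ 5.3044e+6 + 5.95e+5*I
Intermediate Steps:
o = I*√25874 (o = √(-25874) = I*√25874 ≈ 160.85*I)
(-45351 + 49050)*(o + 1434) = (-45351 + 49050)*(I*√25874 + 1434) = 3699*(1434 + I*√25874) = 5304366 + 3699*I*√25874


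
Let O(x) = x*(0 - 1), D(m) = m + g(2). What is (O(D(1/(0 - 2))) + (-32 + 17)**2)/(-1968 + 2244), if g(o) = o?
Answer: 149/184 ≈ 0.80978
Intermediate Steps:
D(m) = 2 + m (D(m) = m + 2 = 2 + m)
O(x) = -x (O(x) = x*(-1) = -x)
(O(D(1/(0 - 2))) + (-32 + 17)**2)/(-1968 + 2244) = (-(2 + 1/(0 - 2)) + (-32 + 17)**2)/(-1968 + 2244) = (-(2 + 1/(-2)) + (-15)**2)/276 = (-(2 - 1/2) + 225)*(1/276) = (-1*3/2 + 225)*(1/276) = (-3/2 + 225)*(1/276) = (447/2)*(1/276) = 149/184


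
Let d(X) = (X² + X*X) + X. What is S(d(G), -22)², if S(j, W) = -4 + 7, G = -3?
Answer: 9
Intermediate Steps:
d(X) = X + 2*X² (d(X) = (X² + X²) + X = 2*X² + X = X + 2*X²)
S(j, W) = 3
S(d(G), -22)² = 3² = 9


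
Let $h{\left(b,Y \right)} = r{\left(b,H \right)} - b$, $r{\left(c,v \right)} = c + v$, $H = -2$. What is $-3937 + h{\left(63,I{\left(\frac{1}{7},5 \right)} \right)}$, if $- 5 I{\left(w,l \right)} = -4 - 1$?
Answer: $-3939$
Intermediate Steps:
$I{\left(w,l \right)} = 1$ ($I{\left(w,l \right)} = - \frac{-4 - 1}{5} = \left(- \frac{1}{5}\right) \left(-5\right) = 1$)
$h{\left(b,Y \right)} = -2$ ($h{\left(b,Y \right)} = \left(b - 2\right) - b = \left(-2 + b\right) - b = -2$)
$-3937 + h{\left(63,I{\left(\frac{1}{7},5 \right)} \right)} = -3937 - 2 = -3939$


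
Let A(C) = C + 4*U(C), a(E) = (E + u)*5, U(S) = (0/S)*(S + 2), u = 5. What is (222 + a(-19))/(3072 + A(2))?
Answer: 76/1537 ≈ 0.049447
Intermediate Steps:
U(S) = 0 (U(S) = 0*(2 + S) = 0)
a(E) = 25 + 5*E (a(E) = (E + 5)*5 = (5 + E)*5 = 25 + 5*E)
A(C) = C (A(C) = C + 4*0 = C + 0 = C)
(222 + a(-19))/(3072 + A(2)) = (222 + (25 + 5*(-19)))/(3072 + 2) = (222 + (25 - 95))/3074 = (222 - 70)*(1/3074) = 152*(1/3074) = 76/1537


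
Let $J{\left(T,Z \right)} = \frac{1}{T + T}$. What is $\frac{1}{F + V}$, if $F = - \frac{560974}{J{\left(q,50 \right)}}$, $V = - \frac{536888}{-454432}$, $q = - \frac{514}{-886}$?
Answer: $- \frac{2287652}{1488988341561} \approx -1.5364 \cdot 10^{-6}$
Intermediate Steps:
$q = \frac{257}{443}$ ($q = \left(-514\right) \left(- \frac{1}{886}\right) = \frac{257}{443} \approx 0.58014$)
$V = \frac{6101}{5164}$ ($V = \left(-536888\right) \left(- \frac{1}{454432}\right) = \frac{6101}{5164} \approx 1.1814$)
$J{\left(T,Z \right)} = \frac{1}{2 T}$
$F = - \frac{288340636}{443}$ ($F = - \frac{560974}{\frac{1}{2} \frac{1}{\frac{257}{443}}} = - \frac{560974}{\frac{1}{2} \cdot \frac{443}{257}} = - \frac{560974}{\frac{443}{514}} = \left(-560974\right) \frac{514}{443} = - \frac{288340636}{443} \approx -6.5088 \cdot 10^{5}$)
$\frac{1}{F + V} = \frac{1}{- \frac{288340636}{443} + \frac{6101}{5164}} = \frac{1}{- \frac{1488988341561}{2287652}} = - \frac{2287652}{1488988341561}$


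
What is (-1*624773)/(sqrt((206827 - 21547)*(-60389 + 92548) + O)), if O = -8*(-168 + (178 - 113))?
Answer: -624773*sqrt(1489605086)/2979210172 ≈ -8.0939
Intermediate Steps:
O = 824 (O = -8*(-168 + 65) = -8*(-103) = 824)
(-1*624773)/(sqrt((206827 - 21547)*(-60389 + 92548) + O)) = (-1*624773)/(sqrt((206827 - 21547)*(-60389 + 92548) + 824)) = -624773/sqrt(185280*32159 + 824) = -624773/sqrt(5958419520 + 824) = -624773*sqrt(1489605086)/2979210172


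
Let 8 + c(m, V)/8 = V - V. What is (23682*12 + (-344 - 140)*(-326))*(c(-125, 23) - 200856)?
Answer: -88800210560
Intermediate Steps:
c(m, V) = -64 (c(m, V) = -64 + 8*(V - V) = -64 + 8*0 = -64 + 0 = -64)
(23682*12 + (-344 - 140)*(-326))*(c(-125, 23) - 200856) = (23682*12 + (-344 - 140)*(-326))*(-64 - 200856) = (284184 - 484*(-326))*(-200920) = (284184 + 157784)*(-200920) = 441968*(-200920) = -88800210560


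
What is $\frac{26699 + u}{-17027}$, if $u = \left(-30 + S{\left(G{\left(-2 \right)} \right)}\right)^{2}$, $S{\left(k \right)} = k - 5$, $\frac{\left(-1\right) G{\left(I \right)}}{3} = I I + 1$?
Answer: $- \frac{29199}{17027} \approx -1.7149$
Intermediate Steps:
$G{\left(I \right)} = -3 - 3 I^{2}$ ($G{\left(I \right)} = - 3 \left(I I + 1\right) = - 3 \left(I^{2} + 1\right) = - 3 \left(1 + I^{2}\right) = -3 - 3 I^{2}$)
$S{\left(k \right)} = -5 + k$
$u = 2500$ ($u = \left(-30 - \left(8 + 12\right)\right)^{2} = \left(-30 - 20\right)^{2} = \left(-50\right)^{2} = 2500$)
$\frac{26699 + u}{-17027} = \frac{26699 + 2500}{-17027} = 29199 \left(- \frac{1}{17027}\right) = - \frac{29199}{17027}$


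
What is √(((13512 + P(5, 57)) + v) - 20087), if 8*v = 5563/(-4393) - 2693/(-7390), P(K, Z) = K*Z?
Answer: 3*I*√2946369395398207315/64928540 ≈ 79.31*I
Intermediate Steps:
v = -29280221/259714160 (v = (5563/(-4393) - 2693/(-7390))/8 = (5563*(-1/4393) - 2693*(-1/7390))/8 = (-5563/4393 + 2693/7390)/8 = (⅛)*(-29280221/32464270) = -29280221/259714160 ≈ -0.11274)
√(((13512 + P(5, 57)) + v) - 20087) = √(((13512 + 5*57) - 29280221/259714160) - 20087) = √(((13512 + 285) - 29280221/259714160) - 20087) = √((13797 - 29280221/259714160) - 20087) = √(3583246985299/259714160 - 20087) = √(-1633631346621/259714160) = 3*I*√2946369395398207315/64928540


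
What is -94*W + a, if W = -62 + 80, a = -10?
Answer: -1702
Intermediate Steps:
W = 18
-94*W + a = -94*18 - 10 = -1692 - 10 = -1702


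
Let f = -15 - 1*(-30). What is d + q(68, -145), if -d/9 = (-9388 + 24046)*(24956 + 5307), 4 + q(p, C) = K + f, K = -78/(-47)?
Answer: -187640707247/47 ≈ -3.9924e+9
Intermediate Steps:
K = 78/47 (K = -78*(-1/47) = 78/47 ≈ 1.6596)
f = 15 (f = -15 + 30 = 15)
q(p, C) = 595/47 (q(p, C) = -4 + (78/47 + 15) = -4 + 783/47 = 595/47)
d = -3992355486 (d = -9*(-9388 + 24046)*(24956 + 5307) = -131922*30263 = -9*443595054 = -3992355486)
d + q(68, -145) = -3992355486 + 595/47 = -187640707247/47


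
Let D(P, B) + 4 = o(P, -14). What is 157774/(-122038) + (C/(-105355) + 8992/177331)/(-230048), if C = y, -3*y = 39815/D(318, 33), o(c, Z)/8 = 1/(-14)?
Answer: -929965718899549149445/719327313553784871936 ≈ -1.2928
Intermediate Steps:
o(c, Z) = -4/7 (o(c, Z) = 8/(-14) = 8*(-1/14) = -4/7)
D(P, B) = -32/7 (D(P, B) = -4 - 4/7 = -32/7)
y = 278705/96 (y = -39815/(3*(-32/7)) = -39815*(-7)/(3*32) = -1/3*(-278705/32) = 278705/96 ≈ 2903.2)
C = 278705/96 ≈ 2903.2
157774/(-122038) + (C/(-105355) + 8992/177331)/(-230048) = 157774/(-122038) + ((278705/96)/(-105355) + 8992/177331)/(-230048) = 157774*(-1/122038) + ((278705/96)*(-1/105355) + 8992*(1/177331))*(-1/230048) = -78887/61019 + (-55741/2022816 + 8992/177331)*(-1/230048) = -78887/61019 + (8304554201/358707984096)*(-1/230048) = -78887/61019 - 8304554201/82520054325316608 = -929965718899549149445/719327313553784871936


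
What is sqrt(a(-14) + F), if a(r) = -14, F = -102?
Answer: 2*I*sqrt(29) ≈ 10.77*I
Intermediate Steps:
sqrt(a(-14) + F) = sqrt(-14 - 102) = sqrt(-116) = 2*I*sqrt(29)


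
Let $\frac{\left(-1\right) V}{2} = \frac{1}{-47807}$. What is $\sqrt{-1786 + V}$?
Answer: $\frac{10 i \sqrt{40819194231}}{47807} \approx 42.261 i$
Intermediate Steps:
$V = \frac{2}{47807}$ ($V = - \frac{2}{-47807} = \left(-2\right) \left(- \frac{1}{47807}\right) = \frac{2}{47807} \approx 4.1835 \cdot 10^{-5}$)
$\sqrt{-1786 + V} = \sqrt{-1786 + \frac{2}{47807}} = \sqrt{- \frac{85383300}{47807}} = \frac{10 i \sqrt{40819194231}}{47807}$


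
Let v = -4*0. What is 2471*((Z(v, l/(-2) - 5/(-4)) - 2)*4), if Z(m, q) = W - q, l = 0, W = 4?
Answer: 7413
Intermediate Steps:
v = 0
Z(m, q) = 4 - q
2471*((Z(v, l/(-2) - 5/(-4)) - 2)*4) = 2471*(((4 - (0/(-2) - 5/(-4))) - 2)*4) = 2471*(((4 - (0*(-½) - 5*(-¼))) - 2)*4) = 2471*(((4 - (0 + 5/4)) - 2)*4) = 2471*(((4 - 1*5/4) - 2)*4) = 2471*(((4 - 5/4) - 2)*4) = 2471*((11/4 - 2)*4) = 2471*((¾)*4) = 2471*3 = 7413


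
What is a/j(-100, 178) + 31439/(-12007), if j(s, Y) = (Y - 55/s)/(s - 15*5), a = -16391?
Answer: 688711310831/42876997 ≈ 16062.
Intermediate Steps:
j(s, Y) = (Y - 55/s)/(-75 + s) (j(s, Y) = (Y - 55/s)/(s - 75) = (Y - 55/s)/(-75 + s))
a/j(-100, 178) + 31439/(-12007) = -16391*(-100*(-75 - 100)/(-55 + 178*(-100))) + 31439/(-12007) = -16391*17500/(-55 - 17800) + 31439*(-1/12007) = -16391/((-1/100*(-1/175)*(-17855))) - 31439/12007 = -16391/(-3571/3500) - 31439/12007 = -16391*(-3500/3571) - 31439/12007 = 57368500/3571 - 31439/12007 = 688711310831/42876997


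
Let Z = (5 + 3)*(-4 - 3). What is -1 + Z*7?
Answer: -393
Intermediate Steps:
Z = -56 (Z = 8*(-7) = -56)
-1 + Z*7 = -1 - 56*7 = -1 - 392 = -393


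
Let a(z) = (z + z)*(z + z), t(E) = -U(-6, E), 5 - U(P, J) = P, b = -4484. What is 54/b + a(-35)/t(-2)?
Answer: -10986097/24662 ≈ -445.47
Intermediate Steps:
U(P, J) = 5 - P
t(E) = -11 (t(E) = -(5 - 1*(-6)) = -(5 + 6) = -1*11 = -11)
a(z) = 4*z**2 (a(z) = (2*z)*(2*z) = 4*z**2)
54/b + a(-35)/t(-2) = 54/(-4484) + (4*(-35)**2)/(-11) = 54*(-1/4484) + (4*1225)*(-1/11) = -27/2242 + 4900*(-1/11) = -27/2242 - 4900/11 = -10986097/24662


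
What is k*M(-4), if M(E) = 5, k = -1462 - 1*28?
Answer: -7450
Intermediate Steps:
k = -1490 (k = -1462 - 28 = -1490)
k*M(-4) = -1490*5 = -7450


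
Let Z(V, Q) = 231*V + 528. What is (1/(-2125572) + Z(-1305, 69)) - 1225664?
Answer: -3244879085053/2125572 ≈ -1.5266e+6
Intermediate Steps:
Z(V, Q) = 528 + 231*V
(1/(-2125572) + Z(-1305, 69)) - 1225664 = (1/(-2125572) + (528 + 231*(-1305))) - 1225664 = (-1/2125572 + (528 - 301455)) - 1225664 = (-1/2125572 - 300927) - 1225664 = -639642005245/2125572 - 1225664 = -3244879085053/2125572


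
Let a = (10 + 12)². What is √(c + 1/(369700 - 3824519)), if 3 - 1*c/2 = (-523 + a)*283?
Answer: √263541897043108061/3454819 ≈ 148.59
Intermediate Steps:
a = 484 (a = 22² = 484)
c = 22080 (c = 6 - 2*(-523 + 484)*283 = 6 - (-78)*283 = 6 - 2*(-11037) = 6 + 22074 = 22080)
√(c + 1/(369700 - 3824519)) = √(22080 + 1/(369700 - 3824519)) = √(22080 + 1/(-3454819)) = √(22080 - 1/3454819) = √(76282403519/3454819) = √263541897043108061/3454819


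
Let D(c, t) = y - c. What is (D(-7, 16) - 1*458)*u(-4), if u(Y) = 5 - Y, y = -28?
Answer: -4311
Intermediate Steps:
D(c, t) = -28 - c
(D(-7, 16) - 1*458)*u(-4) = ((-28 - 1*(-7)) - 1*458)*(5 - 1*(-4)) = ((-28 + 7) - 458)*(5 + 4) = (-21 - 458)*9 = -479*9 = -4311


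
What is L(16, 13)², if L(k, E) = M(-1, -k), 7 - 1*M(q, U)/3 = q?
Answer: 576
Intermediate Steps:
M(q, U) = 21 - 3*q
L(k, E) = 24 (L(k, E) = 21 - 3*(-1) = 21 + 3 = 24)
L(16, 13)² = 24² = 576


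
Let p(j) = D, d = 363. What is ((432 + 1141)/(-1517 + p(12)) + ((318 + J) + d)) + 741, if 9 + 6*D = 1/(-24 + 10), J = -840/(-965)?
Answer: 35002887294/24618115 ≈ 1421.8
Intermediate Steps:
J = 168/193 (J = -840*(-1/965) = 168/193 ≈ 0.87047)
D = -127/84 (D = -3/2 + 1/(6*(-24 + 10)) = -3/2 + (⅙)/(-14) = -3/2 + (⅙)*(-1/14) = -3/2 - 1/84 = -127/84 ≈ -1.5119)
p(j) = -127/84
((432 + 1141)/(-1517 + p(12)) + ((318 + J) + d)) + 741 = ((432 + 1141)/(-1517 - 127/84) + ((318 + 168/193) + 363)) + 741 = (1573/(-127555/84) + (61542/193 + 363)) + 741 = (1573*(-84/127555) + 131601/193) + 741 = (-132132/127555 + 131601/193) + 741 = 16760864079/24618115 + 741 = 35002887294/24618115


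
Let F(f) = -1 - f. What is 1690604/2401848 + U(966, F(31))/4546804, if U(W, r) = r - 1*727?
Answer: 960627753373/1365091511724 ≈ 0.70371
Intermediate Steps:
U(W, r) = -727 + r (U(W, r) = r - 727 = -727 + r)
1690604/2401848 + U(966, F(31))/4546804 = 1690604/2401848 + (-727 + (-1 - 1*31))/4546804 = 1690604*(1/2401848) + (-727 + (-1 - 31))*(1/4546804) = 422651/600462 + (-727 - 32)*(1/4546804) = 422651/600462 - 759*1/4546804 = 422651/600462 - 759/4546804 = 960627753373/1365091511724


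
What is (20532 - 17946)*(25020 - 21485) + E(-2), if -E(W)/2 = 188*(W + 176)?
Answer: 9076086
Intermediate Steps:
E(W) = -66176 - 376*W (E(W) = -376*(W + 176) = -376*(176 + W) = -2*(33088 + 188*W) = -66176 - 376*W)
(20532 - 17946)*(25020 - 21485) + E(-2) = (20532 - 17946)*(25020 - 21485) + (-66176 - 376*(-2)) = 2586*3535 + (-66176 + 752) = 9141510 - 65424 = 9076086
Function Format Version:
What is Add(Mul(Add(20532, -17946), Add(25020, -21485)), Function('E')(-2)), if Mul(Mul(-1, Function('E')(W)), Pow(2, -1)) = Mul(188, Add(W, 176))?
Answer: 9076086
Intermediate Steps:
Function('E')(W) = Add(-66176, Mul(-376, W)) (Function('E')(W) = Mul(-2, Mul(188, Add(W, 176))) = Mul(-2, Mul(188, Add(176, W))) = Mul(-2, Add(33088, Mul(188, W))) = Add(-66176, Mul(-376, W)))
Add(Mul(Add(20532, -17946), Add(25020, -21485)), Function('E')(-2)) = Add(Mul(Add(20532, -17946), Add(25020, -21485)), Add(-66176, Mul(-376, -2))) = Add(Mul(2586, 3535), Add(-66176, 752)) = Add(9141510, -65424) = 9076086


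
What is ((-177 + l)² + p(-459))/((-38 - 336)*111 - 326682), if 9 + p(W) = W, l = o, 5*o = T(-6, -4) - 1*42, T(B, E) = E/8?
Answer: -135769/1472784 ≈ -0.092185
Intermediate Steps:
T(B, E) = E/8 (T(B, E) = E*(⅛) = E/8)
o = -17/2 (o = ((⅛)*(-4) - 1*42)/5 = (-½ - 42)/5 = (⅕)*(-85/2) = -17/2 ≈ -8.5000)
l = -17/2 ≈ -8.5000
p(W) = -9 + W
((-177 + l)² + p(-459))/((-38 - 336)*111 - 326682) = ((-177 - 17/2)² + (-9 - 459))/((-38 - 336)*111 - 326682) = ((-371/2)² - 468)/(-374*111 - 326682) = (137641/4 - 468)/(-41514 - 326682) = (135769/4)/(-368196) = (135769/4)*(-1/368196) = -135769/1472784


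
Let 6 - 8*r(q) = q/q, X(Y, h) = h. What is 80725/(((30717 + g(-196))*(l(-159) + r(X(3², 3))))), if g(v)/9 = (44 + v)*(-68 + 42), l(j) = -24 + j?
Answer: -129160/19341963 ≈ -0.0066777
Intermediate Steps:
r(q) = 5/8 (r(q) = ¾ - q/(8*q) = ¾ - ⅛*1 = ¾ - ⅛ = 5/8)
g(v) = -10296 - 234*v (g(v) = 9*((44 + v)*(-68 + 42)) = 9*((44 + v)*(-26)) = 9*(-1144 - 26*v) = -10296 - 234*v)
80725/(((30717 + g(-196))*(l(-159) + r(X(3², 3))))) = 80725/(((30717 + (-10296 - 234*(-196)))*((-24 - 159) + 5/8))) = 80725/(((30717 + (-10296 + 45864))*(-183 + 5/8))) = 80725/(((30717 + 35568)*(-1459/8))) = 80725/((66285*(-1459/8))) = 80725/(-96709815/8) = 80725*(-8/96709815) = -129160/19341963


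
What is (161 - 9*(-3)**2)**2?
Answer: 6400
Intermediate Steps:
(161 - 9*(-3)**2)**2 = (161 - 9*9)**2 = (161 - 81)**2 = 80**2 = 6400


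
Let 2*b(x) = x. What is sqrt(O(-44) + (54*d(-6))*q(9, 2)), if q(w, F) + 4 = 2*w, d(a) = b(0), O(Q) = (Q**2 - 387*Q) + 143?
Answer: 3*sqrt(2123) ≈ 138.23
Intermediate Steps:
b(x) = x/2
O(Q) = 143 + Q**2 - 387*Q
d(a) = 0 (d(a) = (1/2)*0 = 0)
q(w, F) = -4 + 2*w
sqrt(O(-44) + (54*d(-6))*q(9, 2)) = sqrt((143 + (-44)**2 - 387*(-44)) + (54*0)*(-4 + 2*9)) = sqrt((143 + 1936 + 17028) + 0*(-4 + 18)) = sqrt(19107 + 0*14) = sqrt(19107 + 0) = sqrt(19107) = 3*sqrt(2123)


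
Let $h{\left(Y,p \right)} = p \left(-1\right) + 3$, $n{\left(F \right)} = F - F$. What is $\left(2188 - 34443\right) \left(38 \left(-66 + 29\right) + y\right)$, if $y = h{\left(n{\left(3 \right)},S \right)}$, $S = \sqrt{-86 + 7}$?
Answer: $45253765 + 32255 i \sqrt{79} \approx 4.5254 \cdot 10^{7} + 2.8669 \cdot 10^{5} i$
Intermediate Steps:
$S = i \sqrt{79}$ ($S = \sqrt{-79} = i \sqrt{79} \approx 8.8882 i$)
$n{\left(F \right)} = 0$
$h{\left(Y,p \right)} = 3 - p$ ($h{\left(Y,p \right)} = - p + 3 = 3 - p$)
$y = 3 - i \sqrt{79} \approx 3.0 - 8.8882 i$
$\left(2188 - 34443\right) \left(38 \left(-66 + 29\right) + y\right) = \left(2188 - 34443\right) \left(38 \left(-66 + 29\right) + \left(3 - i \sqrt{79}\right)\right) = - 32255 \left(38 \left(-37\right) + \left(3 - i \sqrt{79}\right)\right) = - 32255 \left(-1406 + \left(3 - i \sqrt{79}\right)\right) = - 32255 \left(-1403 - i \sqrt{79}\right) = 45253765 + 32255 i \sqrt{79}$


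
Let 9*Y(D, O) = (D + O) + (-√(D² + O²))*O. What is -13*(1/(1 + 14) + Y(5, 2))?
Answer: -494/45 + 26*√29/9 ≈ 4.5794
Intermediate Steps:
Y(D, O) = D/9 + O/9 - O*√(D² + O²)/9 (Y(D, O) = ((D + O) + (-√(D² + O²))*O)/9 = ((D + O) - O*√(D² + O²))/9 = (D + O - O*√(D² + O²))/9 = D/9 + O/9 - O*√(D² + O²)/9)
-13*(1/(1 + 14) + Y(5, 2)) = -13*(1/(1 + 14) + ((⅑)*5 + (⅑)*2 - ⅑*2*√(5² + 2²))) = -13*(1/15 + (5/9 + 2/9 - ⅑*2*√(25 + 4))) = -13*(1/15 + (5/9 + 2/9 - ⅑*2*√29)) = -13*(1/15 + (5/9 + 2/9 - 2*√29/9)) = -13*(1/15 + (7/9 - 2*√29/9)) = -13*(38/45 - 2*√29/9) = -494/45 + 26*√29/9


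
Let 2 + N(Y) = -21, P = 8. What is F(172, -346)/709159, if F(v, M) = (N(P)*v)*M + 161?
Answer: 59519/30833 ≈ 1.9304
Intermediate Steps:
N(Y) = -23 (N(Y) = -2 - 21 = -23)
F(v, M) = 161 - 23*M*v (F(v, M) = (-23*v)*M + 161 = -23*M*v + 161 = 161 - 23*M*v)
F(172, -346)/709159 = (161 - 23*(-346)*172)/709159 = (161 + 1368776)*(1/709159) = 1368937*(1/709159) = 59519/30833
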